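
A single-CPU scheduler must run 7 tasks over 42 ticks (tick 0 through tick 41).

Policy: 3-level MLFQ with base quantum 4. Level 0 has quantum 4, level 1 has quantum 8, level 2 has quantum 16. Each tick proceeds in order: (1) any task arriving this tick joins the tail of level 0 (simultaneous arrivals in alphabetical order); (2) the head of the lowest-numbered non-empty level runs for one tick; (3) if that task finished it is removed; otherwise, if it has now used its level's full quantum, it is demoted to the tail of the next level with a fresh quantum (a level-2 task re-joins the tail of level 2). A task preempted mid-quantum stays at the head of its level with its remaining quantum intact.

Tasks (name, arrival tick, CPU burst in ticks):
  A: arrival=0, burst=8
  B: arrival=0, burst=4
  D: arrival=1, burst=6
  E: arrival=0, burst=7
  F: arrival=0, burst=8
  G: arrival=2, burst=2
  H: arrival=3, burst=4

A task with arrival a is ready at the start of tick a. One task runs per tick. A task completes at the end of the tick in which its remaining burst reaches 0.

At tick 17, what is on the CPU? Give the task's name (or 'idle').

running at tick 17 = D

t=0: L0/L1/L2 = ABEF/-/- → run A
t=1: L0/L1/L2 = ABEFD/-/- → run A
t=2: L0/L1/L2 = ABEFDG/-/- → run A
t=3: L0/L1/L2 = ABEFDGH/-/- → run A
t=4: L0/L1/L2 = BEFDGH/A/- → run B
t=5: L0/L1/L2 = BEFDGH/A/- → run B
t=6: L0/L1/L2 = BEFDGH/A/- → run B
t=7: L0/L1/L2 = BEFDGH/A/- → run B
t=8: L0/L1/L2 = EFDGH/A/- → run E
t=9: L0/L1/L2 = EFDGH/A/- → run E
t=10: L0/L1/L2 = EFDGH/A/- → run E
t=11: L0/L1/L2 = EFDGH/A/- → run E
t=12: L0/L1/L2 = FDGH/AE/- → run F
t=13: L0/L1/L2 = FDGH/AE/- → run F
t=14: L0/L1/L2 = FDGH/AE/- → run F
t=15: L0/L1/L2 = FDGH/AE/- → run F
t=16: L0/L1/L2 = DGH/AEF/- → run D
t=17: L0/L1/L2 = DGH/AEF/- → run D
t=18: L0/L1/L2 = DGH/AEF/- → run D
t=19: L0/L1/L2 = DGH/AEF/- → run D
t=20: L0/L1/L2 = GH/AEFD/- → run G
t=21: L0/L1/L2 = GH/AEFD/- → run G
t=22: L0/L1/L2 = H/AEFD/- → run H
t=23: L0/L1/L2 = H/AEFD/- → run H
t=24: L0/L1/L2 = H/AEFD/- → run H
t=25: L0/L1/L2 = H/AEFD/- → run H
t=26: L0/L1/L2 = -/AEFD/- → run A
t=27: L0/L1/L2 = -/AEFD/- → run A
t=28: L0/L1/L2 = -/AEFD/- → run A
t=29: L0/L1/L2 = -/AEFD/- → run A
t=30: L0/L1/L2 = -/EFD/- → run E
t=31: L0/L1/L2 = -/EFD/- → run E
t=32: L0/L1/L2 = -/EFD/- → run E
t=33: L0/L1/L2 = -/FD/- → run F
t=34: L0/L1/L2 = -/FD/- → run F
t=35: L0/L1/L2 = -/FD/- → run F
t=36: L0/L1/L2 = -/FD/- → run F
t=37: L0/L1/L2 = -/D/- → run D
t=38: L0/L1/L2 = -/D/- → run D
t=39: (idle)
t=40: (idle)
t=41: (idle)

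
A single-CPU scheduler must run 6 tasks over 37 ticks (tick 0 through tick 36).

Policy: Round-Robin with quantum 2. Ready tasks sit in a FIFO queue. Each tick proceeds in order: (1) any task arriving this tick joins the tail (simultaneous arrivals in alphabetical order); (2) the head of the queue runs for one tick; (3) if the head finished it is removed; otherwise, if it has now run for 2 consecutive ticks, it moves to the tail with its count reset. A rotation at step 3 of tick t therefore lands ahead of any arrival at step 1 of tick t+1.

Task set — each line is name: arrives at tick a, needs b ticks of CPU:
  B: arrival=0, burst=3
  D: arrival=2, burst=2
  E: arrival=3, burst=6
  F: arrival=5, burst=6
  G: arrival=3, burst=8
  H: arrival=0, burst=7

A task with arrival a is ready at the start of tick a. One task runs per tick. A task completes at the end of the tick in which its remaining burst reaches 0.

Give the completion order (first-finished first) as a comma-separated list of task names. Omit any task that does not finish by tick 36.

t=0: queue=[B,H] q_used=0 → run B
t=1: queue=[B,H] q_used=1 → run B
t=2: queue=[H,B,D] q_used=0 → run H
t=3: queue=[H,B,D,E,G] q_used=1 → run H
t=4: queue=[B,D,E,G,H] q_used=0 → run B
t=5: queue=[D,E,G,H,F] q_used=0 → run D
t=6: queue=[D,E,G,H,F] q_used=1 → run D
t=7: queue=[E,G,H,F] q_used=0 → run E
t=8: queue=[E,G,H,F] q_used=1 → run E
t=9: queue=[G,H,F,E] q_used=0 → run G
t=10: queue=[G,H,F,E] q_used=1 → run G
t=11: queue=[H,F,E,G] q_used=0 → run H
t=12: queue=[H,F,E,G] q_used=1 → run H
t=13: queue=[F,E,G,H] q_used=0 → run F
t=14: queue=[F,E,G,H] q_used=1 → run F
t=15: queue=[E,G,H,F] q_used=0 → run E
t=16: queue=[E,G,H,F] q_used=1 → run E
t=17: queue=[G,H,F,E] q_used=0 → run G
t=18: queue=[G,H,F,E] q_used=1 → run G
t=19: queue=[H,F,E,G] q_used=0 → run H
t=20: queue=[H,F,E,G] q_used=1 → run H
t=21: queue=[F,E,G,H] q_used=0 → run F
t=22: queue=[F,E,G,H] q_used=1 → run F
t=23: queue=[E,G,H,F] q_used=0 → run E
t=24: queue=[E,G,H,F] q_used=1 → run E
t=25: queue=[G,H,F] q_used=0 → run G
t=26: queue=[G,H,F] q_used=1 → run G
t=27: queue=[H,F,G] q_used=0 → run H
t=28: queue=[F,G] q_used=0 → run F
t=29: queue=[F,G] q_used=1 → run F
t=30: queue=[G] q_used=0 → run G
t=31: queue=[G] q_used=1 → run G
t=32: (idle)
t=33: (idle)
t=34: (idle)
t=35: (idle)
t=36: (idle)

completion order = B, D, E, H, F, G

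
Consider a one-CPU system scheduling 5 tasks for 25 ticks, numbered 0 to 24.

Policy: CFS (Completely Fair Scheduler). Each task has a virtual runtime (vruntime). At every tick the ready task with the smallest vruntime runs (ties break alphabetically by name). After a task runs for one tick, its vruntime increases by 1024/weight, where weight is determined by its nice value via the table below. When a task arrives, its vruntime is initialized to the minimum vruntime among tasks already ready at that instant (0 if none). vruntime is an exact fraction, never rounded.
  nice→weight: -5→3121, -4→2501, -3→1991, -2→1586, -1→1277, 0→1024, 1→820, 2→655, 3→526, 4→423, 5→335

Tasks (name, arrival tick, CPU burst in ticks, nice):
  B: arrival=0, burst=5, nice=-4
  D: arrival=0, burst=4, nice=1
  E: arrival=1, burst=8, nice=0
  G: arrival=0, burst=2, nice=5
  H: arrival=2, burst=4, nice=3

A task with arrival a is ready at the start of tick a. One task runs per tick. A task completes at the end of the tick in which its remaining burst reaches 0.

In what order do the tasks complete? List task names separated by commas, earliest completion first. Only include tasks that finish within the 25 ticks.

t=0: vr[B=0 D=0 G=0] → run B
t=1: vr[B=1024/2501 D=0 E=0 G=0] → run D
t=2: vr[B=1024/2501 D=256/205 E=0 G=0 H=0] → run E
t=3: vr[B=1024/2501 D=256/205 E=1 G=0 H=0] → run G
t=4: vr[B=1024/2501 D=256/205 E=1 G=1024/335 H=0] → run H
t=5: vr[B=1024/2501 D=256/205 E=1 G=1024/335 H=512/263] → run B
t=6: vr[B=2048/2501 D=256/205 E=1 G=1024/335 H=512/263] → run B
t=7: vr[B=3072/2501 D=256/205 E=1 G=1024/335 H=512/263] → run E
t=8: vr[B=3072/2501 D=256/205 E=2 G=1024/335 H=512/263] → run B
t=9: vr[B=4096/2501 D=256/205 E=2 G=1024/335 H=512/263] → run D
t=10: vr[B=4096/2501 D=512/205 E=2 G=1024/335 H=512/263] → run B
t=11: vr[D=512/205 E=2 G=1024/335 H=512/263] → run H
t=12: vr[D=512/205 E=2 G=1024/335 H=1024/263] → run E
t=13: vr[D=512/205 E=3 G=1024/335 H=1024/263] → run D
t=14: vr[D=768/205 E=3 G=1024/335 H=1024/263] → run E
t=15: vr[D=768/205 E=4 G=1024/335 H=1024/263] → run G
t=16: vr[D=768/205 E=4 H=1024/263] → run D
t=17: vr[E=4 H=1024/263] → run H
t=18: vr[E=4 H=1536/263] → run E
t=19: vr[E=5 H=1536/263] → run E
t=20: vr[E=6 H=1536/263] → run H
t=21: vr[E=6] → run E
t=22: vr[E=7] → run E
t=23: (idle)
t=24: (idle)

completion order = B, G, D, H, E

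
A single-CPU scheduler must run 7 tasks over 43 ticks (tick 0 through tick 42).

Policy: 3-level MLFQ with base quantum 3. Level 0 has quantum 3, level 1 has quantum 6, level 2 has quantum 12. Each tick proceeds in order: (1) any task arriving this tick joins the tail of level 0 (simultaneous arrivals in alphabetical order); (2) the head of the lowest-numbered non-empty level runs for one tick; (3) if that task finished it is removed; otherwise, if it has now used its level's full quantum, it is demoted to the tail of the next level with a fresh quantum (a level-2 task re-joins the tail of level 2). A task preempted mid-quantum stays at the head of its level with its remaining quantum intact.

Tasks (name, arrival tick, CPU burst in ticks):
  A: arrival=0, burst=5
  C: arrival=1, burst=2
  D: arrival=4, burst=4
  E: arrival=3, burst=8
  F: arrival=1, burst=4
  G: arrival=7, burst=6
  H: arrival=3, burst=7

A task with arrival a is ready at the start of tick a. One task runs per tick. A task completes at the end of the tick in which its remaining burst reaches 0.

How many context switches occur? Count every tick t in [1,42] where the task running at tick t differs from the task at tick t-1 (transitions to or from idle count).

t=0: L0/L1/L2 = A/-/- → run A
t=1: L0/L1/L2 = ACF/-/- → run A
t=2: L0/L1/L2 = ACF/-/- → run A
t=3: L0/L1/L2 = CFEH/A/- → run C
t=4: L0/L1/L2 = CFEHD/A/- → run C
t=5: L0/L1/L2 = FEHD/A/- → run F
t=6: L0/L1/L2 = FEHD/A/- → run F
t=7: L0/L1/L2 = FEHDG/A/- → run F
t=8: L0/L1/L2 = EHDG/AF/- → run E
t=9: L0/L1/L2 = EHDG/AF/- → run E
t=10: L0/L1/L2 = EHDG/AF/- → run E
t=11: L0/L1/L2 = HDG/AFE/- → run H
t=12: L0/L1/L2 = HDG/AFE/- → run H
t=13: L0/L1/L2 = HDG/AFE/- → run H
t=14: L0/L1/L2 = DG/AFEH/- → run D
t=15: L0/L1/L2 = DG/AFEH/- → run D
t=16: L0/L1/L2 = DG/AFEH/- → run D
t=17: L0/L1/L2 = G/AFEHD/- → run G
t=18: L0/L1/L2 = G/AFEHD/- → run G
t=19: L0/L1/L2 = G/AFEHD/- → run G
t=20: L0/L1/L2 = -/AFEHDG/- → run A
t=21: L0/L1/L2 = -/AFEHDG/- → run A
t=22: L0/L1/L2 = -/FEHDG/- → run F
t=23: L0/L1/L2 = -/EHDG/- → run E
t=24: L0/L1/L2 = -/EHDG/- → run E
t=25: L0/L1/L2 = -/EHDG/- → run E
t=26: L0/L1/L2 = -/EHDG/- → run E
t=27: L0/L1/L2 = -/EHDG/- → run E
t=28: L0/L1/L2 = -/HDG/- → run H
t=29: L0/L1/L2 = -/HDG/- → run H
t=30: L0/L1/L2 = -/HDG/- → run H
t=31: L0/L1/L2 = -/HDG/- → run H
t=32: L0/L1/L2 = -/DG/- → run D
t=33: L0/L1/L2 = -/G/- → run G
t=34: L0/L1/L2 = -/G/- → run G
t=35: L0/L1/L2 = -/G/- → run G
t=36: (idle)
t=37: (idle)
t=38: (idle)
t=39: (idle)
t=40: (idle)
t=41: (idle)
t=42: (idle)

context switches = 13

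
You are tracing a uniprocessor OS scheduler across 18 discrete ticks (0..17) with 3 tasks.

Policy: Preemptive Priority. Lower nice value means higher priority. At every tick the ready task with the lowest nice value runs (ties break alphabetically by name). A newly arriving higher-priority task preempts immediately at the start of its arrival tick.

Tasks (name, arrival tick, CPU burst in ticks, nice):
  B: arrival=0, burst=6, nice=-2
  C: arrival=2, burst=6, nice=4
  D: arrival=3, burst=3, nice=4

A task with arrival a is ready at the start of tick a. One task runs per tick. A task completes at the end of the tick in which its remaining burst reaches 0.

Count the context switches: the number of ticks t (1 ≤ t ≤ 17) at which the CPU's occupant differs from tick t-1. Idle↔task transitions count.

t=0: ready={B} → run B
t=1: ready={B} → run B
t=2: ready={B,C} → run B
t=3: ready={B,C,D} → run B
t=4: ready={B,C,D} → run B
t=5: ready={B,C,D} → run B
t=6: ready={C,D} → run C
t=7: ready={C,D} → run C
t=8: ready={C,D} → run C
t=9: ready={C,D} → run C
t=10: ready={C,D} → run C
t=11: ready={C,D} → run C
t=12: ready={D} → run D
t=13: ready={D} → run D
t=14: ready={D} → run D
t=15: (idle)
t=16: (idle)
t=17: (idle)

context switches = 3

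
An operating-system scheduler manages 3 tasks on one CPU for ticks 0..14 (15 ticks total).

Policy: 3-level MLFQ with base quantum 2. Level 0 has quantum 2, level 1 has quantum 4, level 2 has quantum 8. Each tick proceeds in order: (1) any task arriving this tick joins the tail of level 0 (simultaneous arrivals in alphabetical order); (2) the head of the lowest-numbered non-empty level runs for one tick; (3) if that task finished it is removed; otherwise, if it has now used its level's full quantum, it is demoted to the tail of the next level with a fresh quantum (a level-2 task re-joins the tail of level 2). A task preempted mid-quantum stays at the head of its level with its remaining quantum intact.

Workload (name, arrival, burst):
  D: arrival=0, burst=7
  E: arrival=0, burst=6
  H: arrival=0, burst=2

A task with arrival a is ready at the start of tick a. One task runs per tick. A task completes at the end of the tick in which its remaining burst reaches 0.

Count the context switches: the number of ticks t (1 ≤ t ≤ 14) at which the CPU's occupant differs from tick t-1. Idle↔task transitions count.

t=0: L0/L1/L2 = DEH/-/- → run D
t=1: L0/L1/L2 = DEH/-/- → run D
t=2: L0/L1/L2 = EH/D/- → run E
t=3: L0/L1/L2 = EH/D/- → run E
t=4: L0/L1/L2 = H/DE/- → run H
t=5: L0/L1/L2 = H/DE/- → run H
t=6: L0/L1/L2 = -/DE/- → run D
t=7: L0/L1/L2 = -/DE/- → run D
t=8: L0/L1/L2 = -/DE/- → run D
t=9: L0/L1/L2 = -/DE/- → run D
t=10: L0/L1/L2 = -/E/D → run E
t=11: L0/L1/L2 = -/E/D → run E
t=12: L0/L1/L2 = -/E/D → run E
t=13: L0/L1/L2 = -/E/D → run E
t=14: L0/L1/L2 = -/-/D → run D

context switches = 5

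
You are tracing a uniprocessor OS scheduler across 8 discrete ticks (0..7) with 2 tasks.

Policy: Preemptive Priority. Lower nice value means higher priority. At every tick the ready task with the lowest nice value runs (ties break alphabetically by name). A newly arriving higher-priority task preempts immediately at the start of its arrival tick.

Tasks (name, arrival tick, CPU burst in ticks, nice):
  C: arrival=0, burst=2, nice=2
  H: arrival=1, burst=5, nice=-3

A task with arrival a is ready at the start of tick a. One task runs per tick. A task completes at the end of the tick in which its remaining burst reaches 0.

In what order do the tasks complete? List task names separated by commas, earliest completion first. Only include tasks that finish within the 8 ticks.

t=0: ready={C} → run C
t=1: ready={C,H} → run H
t=2: ready={C,H} → run H
t=3: ready={C,H} → run H
t=4: ready={C,H} → run H
t=5: ready={C,H} → run H
t=6: ready={C} → run C
t=7: (idle)

completion order = H, C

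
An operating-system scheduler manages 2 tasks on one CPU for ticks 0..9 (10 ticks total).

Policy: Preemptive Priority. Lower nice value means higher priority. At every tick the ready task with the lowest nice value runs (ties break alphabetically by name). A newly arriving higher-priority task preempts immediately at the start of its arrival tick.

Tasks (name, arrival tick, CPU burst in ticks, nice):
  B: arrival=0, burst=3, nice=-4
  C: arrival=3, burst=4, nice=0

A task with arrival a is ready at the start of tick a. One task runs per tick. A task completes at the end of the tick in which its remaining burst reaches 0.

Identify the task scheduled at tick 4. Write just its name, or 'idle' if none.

t=0: ready={B} → run B
t=1: ready={B} → run B
t=2: ready={B} → run B
t=3: ready={C} → run C
t=4: ready={C} → run C
t=5: ready={C} → run C
t=6: ready={C} → run C
t=7: (idle)
t=8: (idle)
t=9: (idle)

running at tick 4 = C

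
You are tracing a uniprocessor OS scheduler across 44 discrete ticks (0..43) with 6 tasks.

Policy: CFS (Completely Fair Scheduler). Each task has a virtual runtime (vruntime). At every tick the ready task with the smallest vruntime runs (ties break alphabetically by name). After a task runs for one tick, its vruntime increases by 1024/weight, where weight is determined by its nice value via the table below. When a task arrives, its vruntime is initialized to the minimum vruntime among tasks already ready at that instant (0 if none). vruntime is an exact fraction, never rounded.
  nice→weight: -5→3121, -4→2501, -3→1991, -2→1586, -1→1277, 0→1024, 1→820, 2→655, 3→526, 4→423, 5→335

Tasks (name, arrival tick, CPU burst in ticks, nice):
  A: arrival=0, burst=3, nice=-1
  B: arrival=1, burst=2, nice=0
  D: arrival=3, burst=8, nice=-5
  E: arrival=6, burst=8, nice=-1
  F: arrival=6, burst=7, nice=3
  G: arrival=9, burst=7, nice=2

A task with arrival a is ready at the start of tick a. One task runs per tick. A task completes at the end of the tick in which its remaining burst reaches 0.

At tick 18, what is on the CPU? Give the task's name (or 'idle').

running at tick 18 = F

t=0: vr[A=0] → run A
t=1: vr[A=1024/1277 B=1024/1277] → run A
t=2: vr[A=2048/1277 B=1024/1277] → run B
t=3: vr[A=2048/1277 B=2301/1277 D=2048/1277] → run A
t=4: vr[B=2301/1277 D=2048/1277] → run D
t=5: vr[B=2301/1277 D=7699456/3985517] → run B
t=6: vr[D=7699456/3985517 E=7699456/3985517 F=7699456/3985517] → run D
t=7: vr[D=9007104/3985517 E=7699456/3985517 F=7699456/3985517] → run E
t=8: vr[D=9007104/3985517 E=10895360/3985517 F=7699456/3985517] → run F
t=9: vr[D=9007104/3985517 E=10895360/3985517 F=4065541632/1048190971 G=9007104/3985517] → run D
t=10: vr[D=10314752/3985517 E=10895360/3985517 F=4065541632/1048190971 G=9007104/3985517] → run G
t=11: vr[D=10314752/3985517 E=10895360/3985517 F=4065541632/1048190971 G=9980822528/2610513635] → run D
t=12: vr[D=11622400/3985517 E=10895360/3985517 F=4065541632/1048190971 G=9980822528/2610513635] → run E
t=13: vr[D=11622400/3985517 E=14091264/3985517 F=4065541632/1048190971 G=9980822528/2610513635] → run D
t=14: vr[D=12930048/3985517 E=14091264/3985517 F=4065541632/1048190971 G=9980822528/2610513635] → run D
t=15: vr[D=14237696/3985517 E=14091264/3985517 F=4065541632/1048190971 G=9980822528/2610513635] → run E
t=16: vr[D=14237696/3985517 E=17287168/3985517 F=4065541632/1048190971 G=9980822528/2610513635] → run D
t=17: vr[D=15545344/3985517 E=17287168/3985517 F=4065541632/1048190971 G=9980822528/2610513635] → run G
t=18: vr[D=15545344/3985517 E=17287168/3985517 F=4065541632/1048190971 G=14061991936/2610513635] → run F
t=19: vr[D=15545344/3985517 E=17287168/3985517 F=6106126336/1048190971 G=14061991936/2610513635] → run D
t=20: vr[E=17287168/3985517 F=6106126336/1048190971 G=14061991936/2610513635] → run E
t=21: vr[E=20483072/3985517 F=6106126336/1048190971 G=14061991936/2610513635] → run E
t=22: vr[E=23678976/3985517 F=6106126336/1048190971 G=14061991936/2610513635] → run G
t=23: vr[E=23678976/3985517 F=6106126336/1048190971 G=18143161344/2610513635] → run F
t=24: vr[E=23678976/3985517 F=8146711040/1048190971 G=18143161344/2610513635] → run E
t=25: vr[E=26874880/3985517 F=8146711040/1048190971 G=18143161344/2610513635] → run E
t=26: vr[E=30070784/3985517 F=8146711040/1048190971 G=18143161344/2610513635] → run G
t=27: vr[E=30070784/3985517 F=8146711040/1048190971 G=22224330752/2610513635] → run E
t=28: vr[F=8146711040/1048190971 G=22224330752/2610513635] → run F
t=29: vr[F=10187295744/1048190971 G=22224330752/2610513635] → run G
t=30: vr[F=10187295744/1048190971 G=5261100032/522102727] → run F
t=31: vr[F=12227880448/1048190971 G=5261100032/522102727] → run G
t=32: vr[F=12227880448/1048190971 G=30386669568/2610513635] → run G
t=33: vr[F=12227880448/1048190971] → run F
t=34: vr[F=14268465152/1048190971] → run F
t=35: (idle)
t=36: (idle)
t=37: (idle)
t=38: (idle)
t=39: (idle)
t=40: (idle)
t=41: (idle)
t=42: (idle)
t=43: (idle)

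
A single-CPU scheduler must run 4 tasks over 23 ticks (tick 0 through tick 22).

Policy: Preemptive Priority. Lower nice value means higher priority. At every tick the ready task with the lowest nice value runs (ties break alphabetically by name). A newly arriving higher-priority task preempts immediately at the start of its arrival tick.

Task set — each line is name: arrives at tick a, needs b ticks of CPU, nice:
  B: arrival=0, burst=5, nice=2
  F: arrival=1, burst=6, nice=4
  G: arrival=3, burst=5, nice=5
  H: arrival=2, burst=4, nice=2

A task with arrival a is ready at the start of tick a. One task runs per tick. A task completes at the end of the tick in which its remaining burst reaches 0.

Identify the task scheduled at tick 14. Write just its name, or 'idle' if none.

running at tick 14 = F

t=0: ready={B} → run B
t=1: ready={B,F} → run B
t=2: ready={B,F,H} → run B
t=3: ready={B,F,G,H} → run B
t=4: ready={B,F,G,H} → run B
t=5: ready={F,G,H} → run H
t=6: ready={F,G,H} → run H
t=7: ready={F,G,H} → run H
t=8: ready={F,G,H} → run H
t=9: ready={F,G} → run F
t=10: ready={F,G} → run F
t=11: ready={F,G} → run F
t=12: ready={F,G} → run F
t=13: ready={F,G} → run F
t=14: ready={F,G} → run F
t=15: ready={G} → run G
t=16: ready={G} → run G
t=17: ready={G} → run G
t=18: ready={G} → run G
t=19: ready={G} → run G
t=20: (idle)
t=21: (idle)
t=22: (idle)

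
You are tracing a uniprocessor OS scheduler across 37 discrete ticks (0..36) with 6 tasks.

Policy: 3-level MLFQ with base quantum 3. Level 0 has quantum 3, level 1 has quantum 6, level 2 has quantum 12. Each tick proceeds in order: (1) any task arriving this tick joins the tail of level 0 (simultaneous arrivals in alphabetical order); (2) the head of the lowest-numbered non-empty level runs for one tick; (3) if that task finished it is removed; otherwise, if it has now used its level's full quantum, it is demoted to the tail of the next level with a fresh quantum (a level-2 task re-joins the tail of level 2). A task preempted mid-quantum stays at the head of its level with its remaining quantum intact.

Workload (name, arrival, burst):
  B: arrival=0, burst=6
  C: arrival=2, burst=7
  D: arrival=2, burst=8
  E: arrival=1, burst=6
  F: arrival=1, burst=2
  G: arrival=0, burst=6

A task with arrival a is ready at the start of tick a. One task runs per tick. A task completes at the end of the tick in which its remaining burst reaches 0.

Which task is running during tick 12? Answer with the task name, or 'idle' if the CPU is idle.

running at tick 12 = C

t=0: L0/L1/L2 = BG/-/- → run B
t=1: L0/L1/L2 = BGEF/-/- → run B
t=2: L0/L1/L2 = BGEFCD/-/- → run B
t=3: L0/L1/L2 = GEFCD/B/- → run G
t=4: L0/L1/L2 = GEFCD/B/- → run G
t=5: L0/L1/L2 = GEFCD/B/- → run G
t=6: L0/L1/L2 = EFCD/BG/- → run E
t=7: L0/L1/L2 = EFCD/BG/- → run E
t=8: L0/L1/L2 = EFCD/BG/- → run E
t=9: L0/L1/L2 = FCD/BGE/- → run F
t=10: L0/L1/L2 = FCD/BGE/- → run F
t=11: L0/L1/L2 = CD/BGE/- → run C
t=12: L0/L1/L2 = CD/BGE/- → run C
t=13: L0/L1/L2 = CD/BGE/- → run C
t=14: L0/L1/L2 = D/BGEC/- → run D
t=15: L0/L1/L2 = D/BGEC/- → run D
t=16: L0/L1/L2 = D/BGEC/- → run D
t=17: L0/L1/L2 = -/BGECD/- → run B
t=18: L0/L1/L2 = -/BGECD/- → run B
t=19: L0/L1/L2 = -/BGECD/- → run B
t=20: L0/L1/L2 = -/GECD/- → run G
t=21: L0/L1/L2 = -/GECD/- → run G
t=22: L0/L1/L2 = -/GECD/- → run G
t=23: L0/L1/L2 = -/ECD/- → run E
t=24: L0/L1/L2 = -/ECD/- → run E
t=25: L0/L1/L2 = -/ECD/- → run E
t=26: L0/L1/L2 = -/CD/- → run C
t=27: L0/L1/L2 = -/CD/- → run C
t=28: L0/L1/L2 = -/CD/- → run C
t=29: L0/L1/L2 = -/CD/- → run C
t=30: L0/L1/L2 = -/D/- → run D
t=31: L0/L1/L2 = -/D/- → run D
t=32: L0/L1/L2 = -/D/- → run D
t=33: L0/L1/L2 = -/D/- → run D
t=34: L0/L1/L2 = -/D/- → run D
t=35: (idle)
t=36: (idle)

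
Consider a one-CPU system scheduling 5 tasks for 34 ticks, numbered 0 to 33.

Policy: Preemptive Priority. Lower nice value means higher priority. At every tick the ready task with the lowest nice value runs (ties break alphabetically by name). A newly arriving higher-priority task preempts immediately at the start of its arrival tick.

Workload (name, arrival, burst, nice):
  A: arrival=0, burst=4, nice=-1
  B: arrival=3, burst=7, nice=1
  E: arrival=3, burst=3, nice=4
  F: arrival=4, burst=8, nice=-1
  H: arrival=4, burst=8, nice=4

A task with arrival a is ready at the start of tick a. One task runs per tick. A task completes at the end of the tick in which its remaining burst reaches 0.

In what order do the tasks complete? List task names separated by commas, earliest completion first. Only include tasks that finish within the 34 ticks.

completion order = A, F, B, E, H

t=0: ready={A} → run A
t=1: ready={A} → run A
t=2: ready={A} → run A
t=3: ready={A,B,E} → run A
t=4: ready={B,E,F,H} → run F
t=5: ready={B,E,F,H} → run F
t=6: ready={B,E,F,H} → run F
t=7: ready={B,E,F,H} → run F
t=8: ready={B,E,F,H} → run F
t=9: ready={B,E,F,H} → run F
t=10: ready={B,E,F,H} → run F
t=11: ready={B,E,F,H} → run F
t=12: ready={B,E,H} → run B
t=13: ready={B,E,H} → run B
t=14: ready={B,E,H} → run B
t=15: ready={B,E,H} → run B
t=16: ready={B,E,H} → run B
t=17: ready={B,E,H} → run B
t=18: ready={B,E,H} → run B
t=19: ready={E,H} → run E
t=20: ready={E,H} → run E
t=21: ready={E,H} → run E
t=22: ready={H} → run H
t=23: ready={H} → run H
t=24: ready={H} → run H
t=25: ready={H} → run H
t=26: ready={H} → run H
t=27: ready={H} → run H
t=28: ready={H} → run H
t=29: ready={H} → run H
t=30: (idle)
t=31: (idle)
t=32: (idle)
t=33: (idle)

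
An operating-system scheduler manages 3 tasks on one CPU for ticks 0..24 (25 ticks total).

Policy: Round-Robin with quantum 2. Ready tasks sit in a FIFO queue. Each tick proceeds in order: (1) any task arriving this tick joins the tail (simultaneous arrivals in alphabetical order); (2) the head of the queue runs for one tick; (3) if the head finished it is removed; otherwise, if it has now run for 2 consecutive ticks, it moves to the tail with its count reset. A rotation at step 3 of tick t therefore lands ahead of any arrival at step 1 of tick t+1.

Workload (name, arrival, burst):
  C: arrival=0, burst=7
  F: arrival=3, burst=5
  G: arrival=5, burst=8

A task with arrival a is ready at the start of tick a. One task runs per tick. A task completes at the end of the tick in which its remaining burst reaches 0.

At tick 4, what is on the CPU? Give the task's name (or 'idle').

t=0: queue=[C] q_used=0 → run C
t=1: queue=[C] q_used=1 → run C
t=2: queue=[C] q_used=0 → run C
t=3: queue=[C,F] q_used=1 → run C
t=4: queue=[F,C] q_used=0 → run F
t=5: queue=[F,C,G] q_used=1 → run F
t=6: queue=[C,G,F] q_used=0 → run C
t=7: queue=[C,G,F] q_used=1 → run C
t=8: queue=[G,F,C] q_used=0 → run G
t=9: queue=[G,F,C] q_used=1 → run G
t=10: queue=[F,C,G] q_used=0 → run F
t=11: queue=[F,C,G] q_used=1 → run F
t=12: queue=[C,G,F] q_used=0 → run C
t=13: queue=[G,F] q_used=0 → run G
t=14: queue=[G,F] q_used=1 → run G
t=15: queue=[F,G] q_used=0 → run F
t=16: queue=[G] q_used=0 → run G
t=17: queue=[G] q_used=1 → run G
t=18: queue=[G] q_used=0 → run G
t=19: queue=[G] q_used=1 → run G
t=20: (idle)
t=21: (idle)
t=22: (idle)
t=23: (idle)
t=24: (idle)

running at tick 4 = F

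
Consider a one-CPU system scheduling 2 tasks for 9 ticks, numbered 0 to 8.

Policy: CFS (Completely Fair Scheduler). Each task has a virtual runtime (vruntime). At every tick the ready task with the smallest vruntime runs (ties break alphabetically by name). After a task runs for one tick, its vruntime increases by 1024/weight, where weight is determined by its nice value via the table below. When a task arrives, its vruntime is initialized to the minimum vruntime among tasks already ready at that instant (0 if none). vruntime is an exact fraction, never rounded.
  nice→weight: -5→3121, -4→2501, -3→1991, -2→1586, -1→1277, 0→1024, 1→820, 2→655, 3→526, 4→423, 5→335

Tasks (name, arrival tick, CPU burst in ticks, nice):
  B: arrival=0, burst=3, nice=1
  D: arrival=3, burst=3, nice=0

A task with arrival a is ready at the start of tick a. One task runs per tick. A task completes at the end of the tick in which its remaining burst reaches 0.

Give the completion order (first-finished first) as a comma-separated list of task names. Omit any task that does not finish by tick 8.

completion order = B, D

t=0: vr[B=0] → run B
t=1: vr[B=256/205] → run B
t=2: vr[B=512/205] → run B
t=3: vr[D=0] → run D
t=4: vr[D=1] → run D
t=5: vr[D=2] → run D
t=6: (idle)
t=7: (idle)
t=8: (idle)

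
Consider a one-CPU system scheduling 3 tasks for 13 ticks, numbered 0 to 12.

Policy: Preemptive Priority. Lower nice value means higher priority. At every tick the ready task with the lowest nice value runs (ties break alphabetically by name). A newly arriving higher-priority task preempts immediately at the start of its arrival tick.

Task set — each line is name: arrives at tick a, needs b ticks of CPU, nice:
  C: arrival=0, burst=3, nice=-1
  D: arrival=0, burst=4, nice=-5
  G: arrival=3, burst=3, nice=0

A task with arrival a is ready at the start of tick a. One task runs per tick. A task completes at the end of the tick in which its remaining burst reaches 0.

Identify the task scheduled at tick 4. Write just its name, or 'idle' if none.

t=0: ready={C,D} → run D
t=1: ready={C,D} → run D
t=2: ready={C,D} → run D
t=3: ready={C,D,G} → run D
t=4: ready={C,G} → run C
t=5: ready={C,G} → run C
t=6: ready={C,G} → run C
t=7: ready={G} → run G
t=8: ready={G} → run G
t=9: ready={G} → run G
t=10: (idle)
t=11: (idle)
t=12: (idle)

running at tick 4 = C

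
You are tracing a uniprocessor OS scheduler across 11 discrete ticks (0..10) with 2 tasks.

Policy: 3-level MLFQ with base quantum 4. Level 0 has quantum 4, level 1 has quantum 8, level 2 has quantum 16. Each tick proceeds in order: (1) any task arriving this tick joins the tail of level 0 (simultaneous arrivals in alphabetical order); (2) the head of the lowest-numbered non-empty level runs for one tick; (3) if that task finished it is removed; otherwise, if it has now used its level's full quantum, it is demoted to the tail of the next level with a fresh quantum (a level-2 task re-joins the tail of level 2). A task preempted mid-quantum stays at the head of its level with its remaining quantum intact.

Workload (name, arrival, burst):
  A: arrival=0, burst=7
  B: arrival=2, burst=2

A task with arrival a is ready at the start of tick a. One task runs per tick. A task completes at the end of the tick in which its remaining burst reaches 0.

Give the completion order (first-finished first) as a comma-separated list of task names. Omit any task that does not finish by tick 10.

t=0: L0/L1/L2 = A/-/- → run A
t=1: L0/L1/L2 = A/-/- → run A
t=2: L0/L1/L2 = AB/-/- → run A
t=3: L0/L1/L2 = AB/-/- → run A
t=4: L0/L1/L2 = B/A/- → run B
t=5: L0/L1/L2 = B/A/- → run B
t=6: L0/L1/L2 = -/A/- → run A
t=7: L0/L1/L2 = -/A/- → run A
t=8: L0/L1/L2 = -/A/- → run A
t=9: (idle)
t=10: (idle)

completion order = B, A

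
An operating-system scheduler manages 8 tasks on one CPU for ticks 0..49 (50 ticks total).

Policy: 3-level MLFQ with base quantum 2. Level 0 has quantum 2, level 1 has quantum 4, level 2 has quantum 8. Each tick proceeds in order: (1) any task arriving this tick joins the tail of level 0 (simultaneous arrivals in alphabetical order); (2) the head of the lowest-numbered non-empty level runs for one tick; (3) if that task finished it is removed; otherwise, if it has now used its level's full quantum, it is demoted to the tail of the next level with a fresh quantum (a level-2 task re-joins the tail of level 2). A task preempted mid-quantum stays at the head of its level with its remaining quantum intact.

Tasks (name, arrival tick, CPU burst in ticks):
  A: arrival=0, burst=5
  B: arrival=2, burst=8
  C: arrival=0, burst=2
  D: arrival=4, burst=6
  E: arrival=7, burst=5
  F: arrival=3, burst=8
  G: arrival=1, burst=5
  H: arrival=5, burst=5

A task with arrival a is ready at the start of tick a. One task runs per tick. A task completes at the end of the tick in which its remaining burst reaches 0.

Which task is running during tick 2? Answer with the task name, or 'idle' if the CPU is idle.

t=0: L0/L1/L2 = AC/-/- → run A
t=1: L0/L1/L2 = ACG/-/- → run A
t=2: L0/L1/L2 = CGB/A/- → run C
t=3: L0/L1/L2 = CGBF/A/- → run C
t=4: L0/L1/L2 = GBFD/A/- → run G
t=5: L0/L1/L2 = GBFDH/A/- → run G
t=6: L0/L1/L2 = BFDH/AG/- → run B
t=7: L0/L1/L2 = BFDHE/AG/- → run B
t=8: L0/L1/L2 = FDHE/AGB/- → run F
t=9: L0/L1/L2 = FDHE/AGB/- → run F
t=10: L0/L1/L2 = DHE/AGBF/- → run D
t=11: L0/L1/L2 = DHE/AGBF/- → run D
t=12: L0/L1/L2 = HE/AGBFD/- → run H
t=13: L0/L1/L2 = HE/AGBFD/- → run H
t=14: L0/L1/L2 = E/AGBFDH/- → run E
t=15: L0/L1/L2 = E/AGBFDH/- → run E
t=16: L0/L1/L2 = -/AGBFDHE/- → run A
t=17: L0/L1/L2 = -/AGBFDHE/- → run A
t=18: L0/L1/L2 = -/AGBFDHE/- → run A
t=19: L0/L1/L2 = -/GBFDHE/- → run G
t=20: L0/L1/L2 = -/GBFDHE/- → run G
t=21: L0/L1/L2 = -/GBFDHE/- → run G
t=22: L0/L1/L2 = -/BFDHE/- → run B
t=23: L0/L1/L2 = -/BFDHE/- → run B
t=24: L0/L1/L2 = -/BFDHE/- → run B
t=25: L0/L1/L2 = -/BFDHE/- → run B
t=26: L0/L1/L2 = -/FDHE/B → run F
t=27: L0/L1/L2 = -/FDHE/B → run F
t=28: L0/L1/L2 = -/FDHE/B → run F
t=29: L0/L1/L2 = -/FDHE/B → run F
t=30: L0/L1/L2 = -/DHE/BF → run D
t=31: L0/L1/L2 = -/DHE/BF → run D
t=32: L0/L1/L2 = -/DHE/BF → run D
t=33: L0/L1/L2 = -/DHE/BF → run D
t=34: L0/L1/L2 = -/HE/BF → run H
t=35: L0/L1/L2 = -/HE/BF → run H
t=36: L0/L1/L2 = -/HE/BF → run H
t=37: L0/L1/L2 = -/E/BF → run E
t=38: L0/L1/L2 = -/E/BF → run E
t=39: L0/L1/L2 = -/E/BF → run E
t=40: L0/L1/L2 = -/-/BF → run B
t=41: L0/L1/L2 = -/-/BF → run B
t=42: L0/L1/L2 = -/-/F → run F
t=43: L0/L1/L2 = -/-/F → run F
t=44: (idle)
t=45: (idle)
t=46: (idle)
t=47: (idle)
t=48: (idle)
t=49: (idle)

running at tick 2 = C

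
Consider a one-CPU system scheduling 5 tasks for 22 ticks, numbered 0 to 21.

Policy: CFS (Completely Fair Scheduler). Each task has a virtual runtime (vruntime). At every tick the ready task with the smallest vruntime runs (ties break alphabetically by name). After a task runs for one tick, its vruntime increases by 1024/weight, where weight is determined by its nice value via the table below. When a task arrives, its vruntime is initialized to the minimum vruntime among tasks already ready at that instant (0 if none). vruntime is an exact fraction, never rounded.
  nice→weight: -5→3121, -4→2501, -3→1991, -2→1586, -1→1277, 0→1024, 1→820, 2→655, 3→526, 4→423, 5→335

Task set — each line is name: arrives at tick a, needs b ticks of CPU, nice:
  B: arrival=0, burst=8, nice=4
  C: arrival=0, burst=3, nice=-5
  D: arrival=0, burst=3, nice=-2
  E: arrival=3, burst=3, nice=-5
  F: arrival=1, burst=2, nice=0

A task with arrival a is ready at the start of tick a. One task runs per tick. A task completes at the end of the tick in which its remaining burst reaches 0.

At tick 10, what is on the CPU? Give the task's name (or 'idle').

t=0: vr[B=0 C=0 D=0] → run B
t=1: vr[B=1024/423 C=0 D=0 F=0] → run C
t=2: vr[B=1024/423 C=1024/3121 D=0 F=0] → run D
t=3: vr[B=1024/423 C=1024/3121 D=512/793 E=0 F=0] → run E
t=4: vr[B=1024/423 C=1024/3121 D=512/793 E=1024/3121 F=0] → run F
t=5: vr[B=1024/423 C=1024/3121 D=512/793 E=1024/3121 F=1] → run C
t=6: vr[B=1024/423 C=2048/3121 D=512/793 E=1024/3121 F=1] → run E
t=7: vr[B=1024/423 C=2048/3121 D=512/793 E=2048/3121 F=1] → run D
t=8: vr[B=1024/423 C=2048/3121 D=1024/793 E=2048/3121 F=1] → run C
t=9: vr[B=1024/423 D=1024/793 E=2048/3121 F=1] → run E
t=10: vr[B=1024/423 D=1024/793 F=1] → run F
t=11: vr[B=1024/423 D=1024/793] → run D
t=12: vr[B=1024/423] → run B
t=13: vr[B=2048/423] → run B
t=14: vr[B=1024/141] → run B
t=15: vr[B=4096/423] → run B
t=16: vr[B=5120/423] → run B
t=17: vr[B=2048/141] → run B
t=18: vr[B=7168/423] → run B
t=19: (idle)
t=20: (idle)
t=21: (idle)

running at tick 10 = F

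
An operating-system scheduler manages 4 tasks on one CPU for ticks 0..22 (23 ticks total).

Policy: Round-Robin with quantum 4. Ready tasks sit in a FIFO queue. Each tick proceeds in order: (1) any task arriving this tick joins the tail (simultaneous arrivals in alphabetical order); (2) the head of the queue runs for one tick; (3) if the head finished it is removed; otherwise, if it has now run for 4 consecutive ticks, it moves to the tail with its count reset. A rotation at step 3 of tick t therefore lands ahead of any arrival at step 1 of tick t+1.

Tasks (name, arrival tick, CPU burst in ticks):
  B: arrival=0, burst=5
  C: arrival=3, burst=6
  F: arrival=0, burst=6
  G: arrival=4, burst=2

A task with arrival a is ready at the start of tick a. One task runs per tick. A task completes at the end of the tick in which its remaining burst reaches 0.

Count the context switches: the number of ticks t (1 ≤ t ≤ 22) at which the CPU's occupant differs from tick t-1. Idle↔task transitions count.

context switches = 7

t=0: queue=[B,F] q_used=0 → run B
t=1: queue=[B,F] q_used=1 → run B
t=2: queue=[B,F] q_used=2 → run B
t=3: queue=[B,F,C] q_used=3 → run B
t=4: queue=[F,C,B,G] q_used=0 → run F
t=5: queue=[F,C,B,G] q_used=1 → run F
t=6: queue=[F,C,B,G] q_used=2 → run F
t=7: queue=[F,C,B,G] q_used=3 → run F
t=8: queue=[C,B,G,F] q_used=0 → run C
t=9: queue=[C,B,G,F] q_used=1 → run C
t=10: queue=[C,B,G,F] q_used=2 → run C
t=11: queue=[C,B,G,F] q_used=3 → run C
t=12: queue=[B,G,F,C] q_used=0 → run B
t=13: queue=[G,F,C] q_used=0 → run G
t=14: queue=[G,F,C] q_used=1 → run G
t=15: queue=[F,C] q_used=0 → run F
t=16: queue=[F,C] q_used=1 → run F
t=17: queue=[C] q_used=0 → run C
t=18: queue=[C] q_used=1 → run C
t=19: (idle)
t=20: (idle)
t=21: (idle)
t=22: (idle)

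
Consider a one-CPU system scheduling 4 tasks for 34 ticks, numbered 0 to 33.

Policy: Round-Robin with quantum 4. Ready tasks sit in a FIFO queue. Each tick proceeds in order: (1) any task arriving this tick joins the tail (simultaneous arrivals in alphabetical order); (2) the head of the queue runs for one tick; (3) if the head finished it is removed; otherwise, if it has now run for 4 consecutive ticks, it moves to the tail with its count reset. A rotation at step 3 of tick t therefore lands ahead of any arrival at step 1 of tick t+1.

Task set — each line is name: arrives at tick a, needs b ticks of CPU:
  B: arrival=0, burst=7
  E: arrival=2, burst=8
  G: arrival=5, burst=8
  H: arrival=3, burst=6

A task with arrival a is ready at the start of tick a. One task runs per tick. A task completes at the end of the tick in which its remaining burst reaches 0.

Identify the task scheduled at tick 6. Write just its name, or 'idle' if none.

running at tick 6 = E

t=0: queue=[B] q_used=0 → run B
t=1: queue=[B] q_used=1 → run B
t=2: queue=[B,E] q_used=2 → run B
t=3: queue=[B,E,H] q_used=3 → run B
t=4: queue=[E,H,B] q_used=0 → run E
t=5: queue=[E,H,B,G] q_used=1 → run E
t=6: queue=[E,H,B,G] q_used=2 → run E
t=7: queue=[E,H,B,G] q_used=3 → run E
t=8: queue=[H,B,G,E] q_used=0 → run H
t=9: queue=[H,B,G,E] q_used=1 → run H
t=10: queue=[H,B,G,E] q_used=2 → run H
t=11: queue=[H,B,G,E] q_used=3 → run H
t=12: queue=[B,G,E,H] q_used=0 → run B
t=13: queue=[B,G,E,H] q_used=1 → run B
t=14: queue=[B,G,E,H] q_used=2 → run B
t=15: queue=[G,E,H] q_used=0 → run G
t=16: queue=[G,E,H] q_used=1 → run G
t=17: queue=[G,E,H] q_used=2 → run G
t=18: queue=[G,E,H] q_used=3 → run G
t=19: queue=[E,H,G] q_used=0 → run E
t=20: queue=[E,H,G] q_used=1 → run E
t=21: queue=[E,H,G] q_used=2 → run E
t=22: queue=[E,H,G] q_used=3 → run E
t=23: queue=[H,G] q_used=0 → run H
t=24: queue=[H,G] q_used=1 → run H
t=25: queue=[G] q_used=0 → run G
t=26: queue=[G] q_used=1 → run G
t=27: queue=[G] q_used=2 → run G
t=28: queue=[G] q_used=3 → run G
t=29: (idle)
t=30: (idle)
t=31: (idle)
t=32: (idle)
t=33: (idle)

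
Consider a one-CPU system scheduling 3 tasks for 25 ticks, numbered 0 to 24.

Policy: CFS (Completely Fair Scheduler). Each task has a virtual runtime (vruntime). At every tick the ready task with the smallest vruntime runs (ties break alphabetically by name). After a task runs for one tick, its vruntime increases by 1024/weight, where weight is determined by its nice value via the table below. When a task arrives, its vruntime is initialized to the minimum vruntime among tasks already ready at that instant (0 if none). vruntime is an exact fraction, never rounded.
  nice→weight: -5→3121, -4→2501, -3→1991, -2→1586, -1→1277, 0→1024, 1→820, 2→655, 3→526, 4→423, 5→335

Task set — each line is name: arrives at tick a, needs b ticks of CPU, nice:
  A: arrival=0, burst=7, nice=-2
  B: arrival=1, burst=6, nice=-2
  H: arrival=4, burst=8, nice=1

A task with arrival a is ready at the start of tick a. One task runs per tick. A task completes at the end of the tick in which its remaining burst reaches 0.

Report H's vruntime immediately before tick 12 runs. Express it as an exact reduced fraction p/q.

vruntime(H, start of tick 12) = 615936/162565

t=0: vr[A=0] → run A
t=1: vr[A=512/793 B=512/793] → run A
t=2: vr[A=1024/793 B=512/793] → run B
t=3: vr[A=1024/793 B=1024/793] → run A
t=4: vr[A=1536/793 B=1024/793 H=1024/793] → run B
t=5: vr[A=1536/793 B=1536/793 H=1024/793] → run H
t=6: vr[A=1536/793 B=1536/793 H=412928/162565] → run A
t=7: vr[A=2048/793 B=1536/793 H=412928/162565] → run B
t=8: vr[A=2048/793 B=2048/793 H=412928/162565] → run H
t=9: vr[A=2048/793 B=2048/793 H=615936/162565] → run A
t=10: vr[A=2560/793 B=2048/793 H=615936/162565] → run B
t=11: vr[A=2560/793 B=2560/793 H=615936/162565] → run A
t=12: vr[A=3072/793 B=2560/793 H=615936/162565] → run B
t=13: vr[A=3072/793 B=3072/793 H=615936/162565] → run H
t=14: vr[A=3072/793 B=3072/793 H=818944/162565] → run A
t=15: vr[B=3072/793 H=818944/162565] → run B
t=16: vr[H=818944/162565] → run H
t=17: vr[H=1021952/162565] → run H
t=18: vr[H=244992/32513] → run H
t=19: vr[H=1427968/162565] → run H
t=20: vr[H=1630976/162565] → run H
t=21: (idle)
t=22: (idle)
t=23: (idle)
t=24: (idle)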